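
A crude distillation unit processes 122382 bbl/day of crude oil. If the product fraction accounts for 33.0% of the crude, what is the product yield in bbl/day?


Crude throughput = 122382 bbl/day
Fraction yield = 33.0%
yield = throughput * fraction / 100
yield = 122382 * 33.0 / 100 = 40386.06

40386.06 bbl/day


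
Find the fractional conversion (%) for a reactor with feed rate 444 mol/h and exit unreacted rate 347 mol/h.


X = (F_in - F_out) / F_in * 100
Moles reacted = 444 - 347 = 97
X = 97 / 444 * 100
= 0.2185 * 100
= 21.85 %

21.85 %


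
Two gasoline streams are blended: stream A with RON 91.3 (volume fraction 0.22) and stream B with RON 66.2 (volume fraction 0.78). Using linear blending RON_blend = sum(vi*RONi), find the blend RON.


Linear blending: RON_blend = sum(vi * RONi)
Contribution 1: 0.22 * 91.3 = 20.086
Contribution 2: 0.78 * 66.2 = 51.636
RON_blend = 20.086 + 51.636 = 71.722

71.722


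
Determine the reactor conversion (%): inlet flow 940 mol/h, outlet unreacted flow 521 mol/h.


X = (F_in - F_out) / F_in * 100
Moles reacted = 940 - 521 = 419
X = 419 / 940 * 100
= 0.4457 * 100
= 44.57 %

44.57 %


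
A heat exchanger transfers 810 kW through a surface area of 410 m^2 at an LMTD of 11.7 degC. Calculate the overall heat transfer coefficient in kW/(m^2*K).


From Q = U*A*LMTD, U = Q / (A * LMTD)
U = 810 / (410 * 11.7) = 810 / 4797 = 0.1689

0.1689 kW/(m^2*K)


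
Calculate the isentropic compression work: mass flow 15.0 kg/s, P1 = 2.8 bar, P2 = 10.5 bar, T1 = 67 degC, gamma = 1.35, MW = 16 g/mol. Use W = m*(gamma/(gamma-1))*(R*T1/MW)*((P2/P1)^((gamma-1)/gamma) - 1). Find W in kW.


Isentropic work: W = m*(gamma/(gamma-1))*(R*T1/MW)*((P2/P1)^((gamma-1)/gamma) - 1)
T1 = 67 + 273.15 = 340.15 K
Pressure ratio = 10.5 / 2.8 = 3.75
Exponent = (1.35 - 1)/1.35 = 0.259259
(P2/P1)^exp - 1 = 3.75^0.259259 - 1 = 0.408714
W = 15.0 * 1.35 / 0.35 * 8.314 * 340.15 / 16 * 0.408714 = 4180

4180 kW


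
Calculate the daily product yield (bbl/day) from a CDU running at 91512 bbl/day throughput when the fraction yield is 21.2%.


Crude throughput = 91512 bbl/day
Fraction yield = 21.2%
yield = throughput * fraction / 100
yield = 91512 * 21.2 / 100 = 19400.544

19400.544 bbl/day


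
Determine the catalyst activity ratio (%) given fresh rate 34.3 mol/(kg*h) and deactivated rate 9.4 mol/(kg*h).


Activity (%) = (rate_used / rate_fresh) * 100
rate_used = 9.4, rate_fresh = 34.3
= (9.4 / 34.3) * 100
= 0.2741 * 100 = 27.41

27.41 %


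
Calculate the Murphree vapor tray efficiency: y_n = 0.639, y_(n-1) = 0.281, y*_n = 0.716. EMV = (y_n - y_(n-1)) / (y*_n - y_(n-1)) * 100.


Murphree vapor efficiency: EMV = (y_n - y_(n-1)) / (y*_n - y_(n-1)) * 100
EMV = (0.639 - 0.281) / (0.716 - 0.281) * 100 = 0.358 / 0.435 * 100 = 82.30

82.30 %


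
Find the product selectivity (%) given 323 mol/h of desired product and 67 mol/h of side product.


Selectivity = desired / (desired + undesired) * 100
Total products = 323 + 67 = 390 mol/h
S = 323 / 390 * 100
= 0.8282 * 100
= 82.82 %

82.82 %


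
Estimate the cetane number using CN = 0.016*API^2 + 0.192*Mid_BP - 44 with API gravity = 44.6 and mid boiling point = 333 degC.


CN = 0.016 * 44.6^2 + 0.192 * 333 - 44
CN = 31.82656 + 63.936 - 44 = 51.76256

51.76256


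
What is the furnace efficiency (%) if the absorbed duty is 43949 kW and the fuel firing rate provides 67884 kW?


Furnace efficiency = Q_absorbed / Q_fuel * 100
= 43949 / 67884 * 100 = 64.74

64.74 %


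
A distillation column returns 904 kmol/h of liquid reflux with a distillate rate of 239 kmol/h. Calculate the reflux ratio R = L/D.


Reflux ratio definition: R = L / D (liquid returned / distillate withdrawn)
L = 904 kmol/h, D = 239 kmol/h
R = 904 / 239 = 3.782

3.782


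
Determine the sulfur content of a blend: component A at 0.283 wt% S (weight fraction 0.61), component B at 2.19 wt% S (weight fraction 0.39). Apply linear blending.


Linear sulfur blending: S_blend = x1*S1 + x2*S2
Contribution 1: 0.61 * 0.283 = 0.17263 wt%
Contribution 2: 0.39 * 2.19 = 0.8541 wt%
S_blend = 0.17263 + 0.8541 = 1.02673

1.02673 wt%


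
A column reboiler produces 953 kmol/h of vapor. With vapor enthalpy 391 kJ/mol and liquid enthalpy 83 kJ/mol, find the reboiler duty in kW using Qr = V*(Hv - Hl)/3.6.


Qr = 953 * (391 - 83) / 3.6 = 953 * 308 / 3.6 = 81530

81530 kW


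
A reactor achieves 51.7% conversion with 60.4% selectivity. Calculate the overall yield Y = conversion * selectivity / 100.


Overall yield = conversion (%) * selectivity (%) / 100
Conversion = 51.7%, Selectivity = 60.4%
Y = 51.7 * 60.4 / 100
= 31.2268 %

31.2268 %


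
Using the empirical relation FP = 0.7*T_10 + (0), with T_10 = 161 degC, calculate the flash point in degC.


FP = 0.7 * 161 + (0) = 112.7

112.7 degC


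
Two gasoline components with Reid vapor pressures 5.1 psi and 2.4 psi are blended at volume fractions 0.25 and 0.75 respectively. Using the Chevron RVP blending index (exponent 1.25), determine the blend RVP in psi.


Chevron index: RVP_blend = (sum xi*RVPi^1.25)^(1/1.25)
RVP^1.25 terms: 0.25 * 5.1^1.25 + 0.75 * 2.4^1.25 = 4.15643
RVP_blend = 4.15643^(1/1.25) = 3.126

3.126 psi


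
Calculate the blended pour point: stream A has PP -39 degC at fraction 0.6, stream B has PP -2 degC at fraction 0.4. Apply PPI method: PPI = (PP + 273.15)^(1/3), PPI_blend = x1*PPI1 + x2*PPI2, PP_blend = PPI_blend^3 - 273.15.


PPI_1 = (-39 + 273.15)^(1/3) = 6.163557
PPI_2 = (-2 + 273.15)^(1/3) = 6.472467
PPI_blend = 0.6 * 6.163557 + 0.4 * 6.472467 = 6.287121
PP_blend = 6.287121^3 - 273.15 = 248.5166 - 273.15 = -24.63

-24.63 degC


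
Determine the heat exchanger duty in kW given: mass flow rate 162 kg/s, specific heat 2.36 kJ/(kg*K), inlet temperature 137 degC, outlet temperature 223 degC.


Q = m_dot * cp * delta_T
delta_T = 223 - 137 = 86 K
Q = 162 * 2.36 * 86
= 382.32 * 86
= 32879.52 kW

32879.52 kW


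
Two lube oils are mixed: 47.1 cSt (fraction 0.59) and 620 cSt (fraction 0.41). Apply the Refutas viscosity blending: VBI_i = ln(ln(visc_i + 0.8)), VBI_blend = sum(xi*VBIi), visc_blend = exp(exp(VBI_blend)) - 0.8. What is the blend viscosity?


Refutas method: VBN_i = 14.534*ln(ln(visc_i + 0.8)) + 10.975, blended linearly by mass fraction; since VBN is linear in VBI_i = ln(ln(visc_i + 0.8)) and the fractions sum to 1, blend VBI directly: visc = exp(exp(VBI_blend)) - 0.8
VBI_1 = ln(ln(47.1 + 0.8)) = 1.35303
VBI_2 = ln(ln(620 + 0.8)) = 1.86113
VBI_blend = 0.59 * 1.35303 + 0.41 * 1.86113 = 1.56135
visc_blend = exp(exp(1.56135)) - 0.8 = 116.6

116.6 cSt


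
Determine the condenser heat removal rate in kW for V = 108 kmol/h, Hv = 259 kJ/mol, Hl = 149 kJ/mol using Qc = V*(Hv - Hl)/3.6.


Qc = 108 * (259 - 149) / 3.6 = 108 * 110 / 3.6 = 3300

3300 kW


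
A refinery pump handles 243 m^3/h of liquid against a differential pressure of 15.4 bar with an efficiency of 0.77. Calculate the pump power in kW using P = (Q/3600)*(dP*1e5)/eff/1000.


Q = 243 / 3600 = 0.0675 m^3/s
P = 0.0675 * (15.4 * 1e5) / 0.77 / 1000 = 135.0

135.0 kW


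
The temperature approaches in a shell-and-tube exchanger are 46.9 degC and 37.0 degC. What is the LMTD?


LMTD = (dT1 - dT2) / ln(dT1/dT2)
= (46.9 - 37.0) / ln(46.9 / 37.0) = 9.9 / 0.2371 = 41.75

41.75 degC


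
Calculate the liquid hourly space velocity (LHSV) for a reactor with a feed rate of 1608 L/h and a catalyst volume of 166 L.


LHSV = volumetric feed rate / catalyst volume
= 1608 L/h / 166 L
= 9.687 h^-1

9.687 h^-1


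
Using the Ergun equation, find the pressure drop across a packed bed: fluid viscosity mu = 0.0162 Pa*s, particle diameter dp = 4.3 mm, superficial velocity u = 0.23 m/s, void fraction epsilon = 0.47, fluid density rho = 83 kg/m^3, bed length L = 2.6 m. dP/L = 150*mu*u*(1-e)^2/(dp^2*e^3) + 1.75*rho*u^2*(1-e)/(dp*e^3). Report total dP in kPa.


dp = 4.3 mm = 0.0043 m
Viscous term = 150*0.0162*0.23*(1-0.47)^2 / (0.0043^2*0.47^3) = 81781.6
Inertial term = 1.75*83*0.23^2*(1-0.47) / (0.0043*0.47^3) = 9121.91
dP/L = 81781.6 + 9121.91 = 90903.5 Pa/m
dP = 90903.5 * 2.6 / 1000 = 236.3 kPa

236.3 kPa


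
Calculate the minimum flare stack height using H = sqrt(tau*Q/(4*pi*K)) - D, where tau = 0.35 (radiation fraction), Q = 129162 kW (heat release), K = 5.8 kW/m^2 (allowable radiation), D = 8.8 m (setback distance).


tau*Q/(4*pi*K) = 0.35 * 129162 / (4 * pi * 5.8) = 620.247
sqrt(620.247) = 24.9048
H = 24.9048 - 8.8 = 16.10

16.10 m


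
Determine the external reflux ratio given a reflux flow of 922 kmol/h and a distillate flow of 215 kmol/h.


Reflux ratio definition: R = L / D (liquid returned / distillate withdrawn)
L = 922 kmol/h, D = 215 kmol/h
R = 922 / 215 = 4.288

4.288


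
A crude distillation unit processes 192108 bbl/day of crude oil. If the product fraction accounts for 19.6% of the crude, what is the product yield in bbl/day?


Crude throughput = 192108 bbl/day
Fraction yield = 19.6%
yield = throughput * fraction / 100
yield = 192108 * 19.6 / 100 = 37653.168

37653.168 bbl/day


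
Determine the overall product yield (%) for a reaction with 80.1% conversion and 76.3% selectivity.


Overall yield = conversion (%) * selectivity (%) / 100
Conversion = 80.1%, Selectivity = 76.3%
Y = 80.1 * 76.3 / 100
= 61.1163 %

61.1163 %


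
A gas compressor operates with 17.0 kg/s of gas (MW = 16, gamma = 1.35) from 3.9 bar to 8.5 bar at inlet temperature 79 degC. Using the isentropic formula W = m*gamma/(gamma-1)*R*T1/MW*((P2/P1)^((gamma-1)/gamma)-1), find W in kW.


Isentropic work: W = m*(gamma/(gamma-1))*(R*T1/MW)*((P2/P1)^((gamma-1)/gamma) - 1)
T1 = 79 + 273.15 = 352.15 K
Pressure ratio = 8.5 / 3.9 = 2.17949
Exponent = (1.35 - 1)/1.35 = 0.259259
(P2/P1)^exp - 1 = 2.17949^0.259259 - 1 = 0.223831
W = 17.0 * 1.35 / 0.35 * 8.314 * 352.15 / 16 * 0.223831 = 2686

2686 kW


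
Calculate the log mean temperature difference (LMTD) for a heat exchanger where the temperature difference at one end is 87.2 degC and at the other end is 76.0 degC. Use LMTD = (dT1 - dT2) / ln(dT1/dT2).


LMTD = (dT1 - dT2) / ln(dT1/dT2)
= (87.2 - 76.0) / ln(87.2 / 76.0) = 11.2 / 0.137471 = 81.47

81.47 degC


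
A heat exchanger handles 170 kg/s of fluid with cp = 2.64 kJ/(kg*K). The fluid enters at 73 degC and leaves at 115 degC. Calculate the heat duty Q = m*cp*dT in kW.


Q = m_dot * cp * delta_T
delta_T = 115 - 73 = 42 K
Q = 170 * 2.64 * 42
= 448.8 * 42
= 18849.6 kW

18849.6 kW


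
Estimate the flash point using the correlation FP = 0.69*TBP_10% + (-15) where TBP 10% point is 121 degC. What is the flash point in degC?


FP = 0.69 * 121 + (-15) = 68.49

68.49 degC


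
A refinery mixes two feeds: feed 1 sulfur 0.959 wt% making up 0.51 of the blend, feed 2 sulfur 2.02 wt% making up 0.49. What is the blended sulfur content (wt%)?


Linear sulfur blending: S_blend = x1*S1 + x2*S2
Contribution 1: 0.51 * 0.959 = 0.48909 wt%
Contribution 2: 0.49 * 2.02 = 0.9898 wt%
S_blend = 0.48909 + 0.9898 = 1.47889

1.47889 wt%


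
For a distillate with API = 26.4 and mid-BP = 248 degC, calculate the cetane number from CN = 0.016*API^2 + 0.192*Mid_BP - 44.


CN = 0.016 * 26.4^2 + 0.192 * 248 - 44
CN = 11.15136 + 47.616 - 44 = 14.76736

14.76736


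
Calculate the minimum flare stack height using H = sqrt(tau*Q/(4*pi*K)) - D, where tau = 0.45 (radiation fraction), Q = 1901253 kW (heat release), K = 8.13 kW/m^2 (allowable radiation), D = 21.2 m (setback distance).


tau*Q/(4*pi*K) = 0.45 * 1901253 / (4 * pi * 8.13) = 8374.37
sqrt(8374.37) = 91.5116
H = 91.5116 - 21.2 = 70.31

70.31 m


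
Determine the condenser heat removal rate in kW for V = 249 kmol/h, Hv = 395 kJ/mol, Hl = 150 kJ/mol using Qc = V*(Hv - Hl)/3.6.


Qc = 249 * (395 - 150) / 3.6 = 249 * 245 / 3.6 = 16950

16950 kW


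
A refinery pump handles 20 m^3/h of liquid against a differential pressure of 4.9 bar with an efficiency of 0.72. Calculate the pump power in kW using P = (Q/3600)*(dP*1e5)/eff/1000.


Q = 20 / 3600 = 0.00555556 m^3/s
P = 0.00555556 * (4.9 * 1e5) / 0.72 / 1000 = 3.781

3.781 kW


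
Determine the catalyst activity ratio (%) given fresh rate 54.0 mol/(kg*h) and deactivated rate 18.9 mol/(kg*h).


Activity (%) = (rate_used / rate_fresh) * 100
rate_used = 18.9, rate_fresh = 54.0
= (18.9 / 54.0) * 100
= 0.3500 * 100 = 35.00

35.00 %


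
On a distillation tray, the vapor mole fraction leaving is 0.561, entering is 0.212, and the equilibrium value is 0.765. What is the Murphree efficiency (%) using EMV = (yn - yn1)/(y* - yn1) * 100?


Murphree vapor efficiency: EMV = (y_n - y_(n-1)) / (y*_n - y_(n-1)) * 100
EMV = (0.561 - 0.212) / (0.765 - 0.212) * 100 = 0.349 / 0.553 * 100 = 63.11

63.11 %


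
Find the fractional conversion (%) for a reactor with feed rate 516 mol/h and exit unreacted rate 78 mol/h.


X = (F_in - F_out) / F_in * 100
Moles reacted = 516 - 78 = 438
X = 438 / 516 * 100
= 0.8488 * 100
= 84.88 %

84.88 %


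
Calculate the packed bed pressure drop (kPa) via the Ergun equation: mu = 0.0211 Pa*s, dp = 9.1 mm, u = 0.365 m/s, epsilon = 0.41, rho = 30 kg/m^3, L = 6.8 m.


dp = 9.1 mm = 0.0091 m
Viscous term = 150*0.0211*0.365*(1-0.41)^2 / (0.0091^2*0.41^3) = 70459
Inertial term = 1.75*30*0.365^2*(1-0.41) / (0.0091*0.41^3) = 6579.67
dP/L = 70459 + 6579.67 = 77038.7 Pa/m
dP = 77038.7 * 6.8 / 1000 = 523.9 kPa

523.9 kPa


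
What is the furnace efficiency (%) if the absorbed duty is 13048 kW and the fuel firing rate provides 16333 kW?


Furnace efficiency = Q_absorbed / Q_fuel * 100
= 13048 / 16333 * 100 = 79.89

79.89 %


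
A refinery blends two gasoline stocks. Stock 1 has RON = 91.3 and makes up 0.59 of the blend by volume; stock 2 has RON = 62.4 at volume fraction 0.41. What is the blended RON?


Linear blending: RON_blend = sum(vi * RONi)
Contribution 1: 0.59 * 91.3 = 53.867
Contribution 2: 0.41 * 62.4 = 25.584
RON_blend = 53.867 + 25.584 = 79.451

79.451


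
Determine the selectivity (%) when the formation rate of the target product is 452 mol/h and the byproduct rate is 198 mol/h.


Selectivity = desired / (desired + undesired) * 100
Total products = 452 + 198 = 650 mol/h
S = 452 / 650 * 100
= 0.6954 * 100
= 69.54 %

69.54 %


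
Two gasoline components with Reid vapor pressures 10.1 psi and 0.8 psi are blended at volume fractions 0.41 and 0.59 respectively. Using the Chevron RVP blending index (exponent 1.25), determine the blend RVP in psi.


Chevron index: RVP_blend = (sum xi*RVPi^1.25)^(1/1.25)
RVP^1.25 terms: 0.41 * 10.1^1.25 + 0.59 * 0.8^1.25 = 7.82859
RVP_blend = 7.82859^(1/1.25) = 5.187

5.187 psi


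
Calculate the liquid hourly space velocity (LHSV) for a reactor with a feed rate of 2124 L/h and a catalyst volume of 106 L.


LHSV = volumetric feed rate / catalyst volume
= 2124 L/h / 106 L
= 20.04 h^-1

20.04 h^-1


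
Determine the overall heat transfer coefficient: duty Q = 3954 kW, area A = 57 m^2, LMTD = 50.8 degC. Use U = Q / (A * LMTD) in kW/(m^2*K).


From Q = U*A*LMTD, U = Q / (A * LMTD)
U = 3954 / (57 * 50.8) = 3954 / 2895.6 = 1.366

1.366 kW/(m^2*K)


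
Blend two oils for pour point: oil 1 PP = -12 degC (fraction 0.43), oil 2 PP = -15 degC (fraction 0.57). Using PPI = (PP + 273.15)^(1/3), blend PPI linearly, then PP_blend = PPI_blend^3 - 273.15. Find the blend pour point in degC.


PPI_1 = (-12 + 273.15)^(1/3) = 6.391901
PPI_2 = (-15 + 273.15)^(1/3) = 6.36733
PPI_blend = 0.43 * 6.391901 + 0.57 * 6.36733 = 6.377896
PP_blend = 6.377896^3 - 273.15 = 259.4372 - 273.15 = -13.71

-13.71 degC


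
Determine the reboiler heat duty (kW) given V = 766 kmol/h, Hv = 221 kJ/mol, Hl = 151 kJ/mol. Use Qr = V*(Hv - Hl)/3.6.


Qr = 766 * (221 - 151) / 3.6 = 766 * 70 / 3.6 = 14890

14890 kW


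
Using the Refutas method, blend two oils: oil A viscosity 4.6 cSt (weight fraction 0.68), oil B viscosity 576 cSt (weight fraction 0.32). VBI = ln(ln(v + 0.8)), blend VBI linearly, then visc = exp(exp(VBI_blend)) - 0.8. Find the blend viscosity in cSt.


Refutas method: VBN_i = 14.534*ln(ln(visc_i + 0.8)) + 10.975, blended linearly by mass fraction; since VBN is linear in VBI_i = ln(ln(visc_i + 0.8)) and the fractions sum to 1, blend VBI directly: visc = exp(exp(VBI_blend)) - 0.8
VBI_1 = ln(ln(4.6 + 0.8)) = 0.522595
VBI_2 = ln(ln(576 + 0.8)) = 1.84963
VBI_blend = 0.68 * 0.522595 + 0.32 * 1.84963 = 0.947246
visc_blend = exp(exp(0.947246)) - 0.8 = 12.38

12.38 cSt


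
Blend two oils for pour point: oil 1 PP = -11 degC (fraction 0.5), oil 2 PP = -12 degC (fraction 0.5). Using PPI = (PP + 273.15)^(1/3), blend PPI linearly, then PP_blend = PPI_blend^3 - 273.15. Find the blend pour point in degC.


PPI_1 = (-11 + 273.15)^(1/3) = 6.400049
PPI_2 = (-12 + 273.15)^(1/3) = 6.391901
PPI_blend = 0.5 * 6.400049 + 0.5 * 6.391901 = 6.395975
PP_blend = 6.395975^3 - 273.15 = 261.6497 - 273.15 = -11.5

-11.5 degC


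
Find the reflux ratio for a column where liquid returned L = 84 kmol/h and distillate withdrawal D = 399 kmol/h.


Reflux ratio definition: R = L / D (liquid returned / distillate withdrawn)
L = 84 kmol/h, D = 399 kmol/h
R = 84 / 399 = 0.2105

0.2105


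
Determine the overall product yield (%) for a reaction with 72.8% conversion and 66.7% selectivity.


Overall yield = conversion (%) * selectivity (%) / 100
Conversion = 72.8%, Selectivity = 66.7%
Y = 72.8 * 66.7 / 100
= 48.5576 %

48.5576 %


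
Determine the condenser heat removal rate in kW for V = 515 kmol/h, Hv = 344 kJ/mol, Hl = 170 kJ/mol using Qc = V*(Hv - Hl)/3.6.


Qc = 515 * (344 - 170) / 3.6 = 515 * 174 / 3.6 = 24890

24890 kW


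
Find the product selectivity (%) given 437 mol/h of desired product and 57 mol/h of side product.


Selectivity = desired / (desired + undesired) * 100
Total products = 437 + 57 = 494 mol/h
S = 437 / 494 * 100
= 0.8846 * 100
= 88.46 %

88.46 %


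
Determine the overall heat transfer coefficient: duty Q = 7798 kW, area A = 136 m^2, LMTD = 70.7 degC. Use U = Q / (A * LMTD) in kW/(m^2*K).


From Q = U*A*LMTD, U = Q / (A * LMTD)
U = 7798 / (136 * 70.7) = 7798 / 9615.2 = 0.8110

0.8110 kW/(m^2*K)


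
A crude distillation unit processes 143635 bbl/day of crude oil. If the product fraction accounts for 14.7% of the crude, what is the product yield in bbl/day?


Crude throughput = 143635 bbl/day
Fraction yield = 14.7%
yield = throughput * fraction / 100
yield = 143635 * 14.7 / 100 = 21114.345

21114.345 bbl/day


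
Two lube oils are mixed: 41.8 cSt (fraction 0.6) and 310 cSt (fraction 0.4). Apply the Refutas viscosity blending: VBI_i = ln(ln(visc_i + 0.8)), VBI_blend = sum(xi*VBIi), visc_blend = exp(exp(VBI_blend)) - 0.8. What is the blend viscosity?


Refutas method: VBN_i = 14.534*ln(ln(visc_i + 0.8)) + 10.975, blended linearly by mass fraction; since VBN is linear in VBI_i = ln(ln(visc_i + 0.8)) and the fractions sum to 1, blend VBI directly: visc = exp(exp(VBI_blend)) - 0.8
VBI_1 = ln(ln(41.8 + 0.8)) = 1.32225
VBI_2 = ln(ln(310 + 0.8)) = 1.74731
VBI_blend = 0.6 * 1.32225 + 0.4 * 1.74731 = 1.49227
visc_blend = exp(exp(1.49227)) - 0.8 = 84.59

84.59 cSt


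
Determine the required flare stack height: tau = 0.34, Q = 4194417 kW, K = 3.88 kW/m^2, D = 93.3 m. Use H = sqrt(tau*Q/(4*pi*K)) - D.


tau*Q/(4*pi*K) = 0.34 * 4194417 / (4 * pi * 3.88) = 29248.9
sqrt(29248.9) = 171.023
H = 171.023 - 93.3 = 77.72

77.72 m


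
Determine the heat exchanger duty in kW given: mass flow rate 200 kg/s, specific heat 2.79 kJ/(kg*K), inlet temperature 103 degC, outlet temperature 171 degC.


Q = m_dot * cp * delta_T
delta_T = 171 - 103 = 68 K
Q = 200 * 2.79 * 68
= 558 * 68
= 37944 kW

37944 kW


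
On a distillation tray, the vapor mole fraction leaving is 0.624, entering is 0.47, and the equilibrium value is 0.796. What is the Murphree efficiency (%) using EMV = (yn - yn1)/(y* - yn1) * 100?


Murphree vapor efficiency: EMV = (y_n - y_(n-1)) / (y*_n - y_(n-1)) * 100
EMV = (0.624 - 0.47) / (0.796 - 0.47) * 100 = 0.154 / 0.326 * 100 = 47.24

47.24 %


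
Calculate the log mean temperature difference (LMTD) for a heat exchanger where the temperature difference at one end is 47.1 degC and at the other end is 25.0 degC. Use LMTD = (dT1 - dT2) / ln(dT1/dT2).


LMTD = (dT1 - dT2) / ln(dT1/dT2)
= (47.1 - 25.0) / ln(47.1 / 25.0) = 22.1 / 0.633397 = 34.89

34.89 degC


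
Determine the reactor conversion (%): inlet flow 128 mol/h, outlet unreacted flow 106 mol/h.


X = (F_in - F_out) / F_in * 100
Moles reacted = 128 - 106 = 22
X = 22 / 128 * 100
= 0.1719 * 100
= 17.19 %

17.19 %


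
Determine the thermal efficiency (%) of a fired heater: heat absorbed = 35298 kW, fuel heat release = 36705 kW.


Furnace efficiency = Q_absorbed / Q_fuel * 100
= 35298 / 36705 * 100 = 96.17

96.17 %


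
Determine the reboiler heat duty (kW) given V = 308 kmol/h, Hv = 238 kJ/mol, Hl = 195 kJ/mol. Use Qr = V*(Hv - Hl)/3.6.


Qr = 308 * (238 - 195) / 3.6 = 308 * 43 / 3.6 = 3679

3679 kW


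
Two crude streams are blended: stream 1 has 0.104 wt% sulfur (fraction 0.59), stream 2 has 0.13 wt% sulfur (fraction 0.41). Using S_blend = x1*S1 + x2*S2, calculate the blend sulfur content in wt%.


Linear sulfur blending: S_blend = x1*S1 + x2*S2
Contribution 1: 0.59 * 0.104 = 0.06136 wt%
Contribution 2: 0.41 * 0.13 = 0.0533 wt%
S_blend = 0.06136 + 0.0533 = 0.11466

0.11466 wt%


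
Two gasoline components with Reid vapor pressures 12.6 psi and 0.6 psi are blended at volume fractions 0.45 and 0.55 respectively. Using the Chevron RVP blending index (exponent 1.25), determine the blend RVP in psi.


Chevron index: RVP_blend = (sum xi*RVPi^1.25)^(1/1.25)
RVP^1.25 terms: 0.45 * 12.6^1.25 + 0.55 * 0.6^1.25 = 10.973
RVP_blend = 10.973^(1/1.25) = 6.796

6.796 psi


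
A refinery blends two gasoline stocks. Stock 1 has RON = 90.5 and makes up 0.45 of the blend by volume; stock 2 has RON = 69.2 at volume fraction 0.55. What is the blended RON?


Linear blending: RON_blend = sum(vi * RONi)
Contribution 1: 0.45 * 90.5 = 40.725
Contribution 2: 0.55 * 69.2 = 38.06
RON_blend = 40.725 + 38.06 = 78.785

78.785


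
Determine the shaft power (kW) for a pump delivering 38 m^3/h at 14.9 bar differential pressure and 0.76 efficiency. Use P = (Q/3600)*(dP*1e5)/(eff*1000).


Q = 38 / 3600 = 0.0105556 m^3/s
P = 0.0105556 * (14.9 * 1e5) / 0.76 / 1000 = 20.69

20.69 kW


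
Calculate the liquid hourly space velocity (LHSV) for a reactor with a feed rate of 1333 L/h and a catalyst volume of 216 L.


LHSV = volumetric feed rate / catalyst volume
= 1333 L/h / 216 L
= 6.171 h^-1

6.171 h^-1


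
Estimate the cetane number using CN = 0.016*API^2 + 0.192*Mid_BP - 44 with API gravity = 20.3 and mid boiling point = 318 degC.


CN = 0.016 * 20.3^2 + 0.192 * 318 - 44
CN = 6.59344 + 61.056 - 44 = 23.64944

23.64944


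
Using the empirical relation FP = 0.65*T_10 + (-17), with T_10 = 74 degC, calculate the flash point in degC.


FP = 0.65 * 74 + (-17) = 31.1

31.1 degC


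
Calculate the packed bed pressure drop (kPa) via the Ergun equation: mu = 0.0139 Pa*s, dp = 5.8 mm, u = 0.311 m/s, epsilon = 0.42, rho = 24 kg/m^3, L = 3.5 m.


dp = 5.8 mm = 0.0058 m
Viscous term = 150*0.0139*0.311*(1-0.42)^2 / (0.0058^2*0.42^3) = 87522.3
Inertial term = 1.75*24*0.311^2*(1-0.42) / (0.0058*0.42^3) = 5483.05
dP/L = 87522.3 + 5483.05 = 93005.4 Pa/m
dP = 93005.4 * 3.5 / 1000 = 325.5 kPa

325.5 kPa


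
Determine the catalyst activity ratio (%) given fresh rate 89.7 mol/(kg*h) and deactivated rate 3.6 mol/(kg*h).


Activity (%) = (rate_used / rate_fresh) * 100
rate_used = 3.6, rate_fresh = 89.7
= (3.6 / 89.7) * 100
= 0.04013 * 100 = 4.013

4.013 %


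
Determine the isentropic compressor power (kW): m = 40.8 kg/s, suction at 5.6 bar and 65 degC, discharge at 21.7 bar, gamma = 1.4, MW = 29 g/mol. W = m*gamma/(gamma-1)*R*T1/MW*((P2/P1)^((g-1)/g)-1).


Isentropic work: W = m*(gamma/(gamma-1))*(R*T1/MW)*((P2/P1)^((gamma-1)/gamma) - 1)
T1 = 65 + 273.15 = 338.15 K
Pressure ratio = 21.7 / 5.6 = 3.875
Exponent = (1.4 - 1)/1.4 = 0.285714
(P2/P1)^exp - 1 = 3.875^0.285714 - 1 = 0.472575
W = 40.8 * 1.4 / 0.4 * 8.314 * 338.15 / 29 * 0.472575 = 6542

6542 kW


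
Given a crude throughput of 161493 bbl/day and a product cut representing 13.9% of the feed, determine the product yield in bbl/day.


Crude throughput = 161493 bbl/day
Fraction yield = 13.9%
yield = throughput * fraction / 100
yield = 161493 * 13.9 / 100 = 22447.527

22447.527 bbl/day


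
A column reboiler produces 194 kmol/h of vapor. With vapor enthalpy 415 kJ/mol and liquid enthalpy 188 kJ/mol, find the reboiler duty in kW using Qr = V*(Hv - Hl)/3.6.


Qr = 194 * (415 - 188) / 3.6 = 194 * 227 / 3.6 = 12230

12230 kW


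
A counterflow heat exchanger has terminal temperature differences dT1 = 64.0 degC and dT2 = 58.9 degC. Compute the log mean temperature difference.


LMTD = (dT1 - dT2) / ln(dT1/dT2)
= (64.0 - 58.9) / ln(64.0 / 58.9) = 5.1 / 0.083042 = 61.41

61.41 degC


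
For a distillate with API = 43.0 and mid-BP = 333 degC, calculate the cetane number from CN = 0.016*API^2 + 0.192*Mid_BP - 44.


CN = 0.016 * 43.0^2 + 0.192 * 333 - 44
CN = 29.584 + 63.936 - 44 = 49.52

49.52


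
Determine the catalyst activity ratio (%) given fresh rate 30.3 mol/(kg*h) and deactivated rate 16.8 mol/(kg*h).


Activity (%) = (rate_used / rate_fresh) * 100
rate_used = 16.8, rate_fresh = 30.3
= (16.8 / 30.3) * 100
= 0.5545 * 100 = 55.45

55.45 %


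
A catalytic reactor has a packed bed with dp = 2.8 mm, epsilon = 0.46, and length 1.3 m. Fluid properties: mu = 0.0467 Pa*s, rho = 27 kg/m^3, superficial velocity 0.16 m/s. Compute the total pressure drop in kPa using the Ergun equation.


dp = 2.8 mm = 0.0028 m
Viscous term = 150*0.0467*0.16*(1-0.46)^2 / (0.0028^2*0.46^3) = 428278
Inertial term = 1.75*27*0.16^2*(1-0.46) / (0.0028*0.46^3) = 2396.65
dP/L = 428278 + 2396.65 = 430675 Pa/m
dP = 430675 * 1.3 / 1000 = 559.9 kPa

559.9 kPa


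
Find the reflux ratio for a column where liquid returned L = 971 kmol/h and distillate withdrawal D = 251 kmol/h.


Reflux ratio definition: R = L / D (liquid returned / distillate withdrawn)
L = 971 kmol/h, D = 251 kmol/h
R = 971 / 251 = 3.869

3.869


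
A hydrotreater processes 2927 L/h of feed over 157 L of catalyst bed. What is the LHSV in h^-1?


LHSV = volumetric feed rate / catalyst volume
= 2927 L/h / 157 L
= 18.64 h^-1

18.64 h^-1


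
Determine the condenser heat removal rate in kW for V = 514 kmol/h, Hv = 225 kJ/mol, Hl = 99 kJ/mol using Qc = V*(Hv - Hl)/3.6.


Qc = 514 * (225 - 99) / 3.6 = 514 * 126 / 3.6 = 17990

17990 kW


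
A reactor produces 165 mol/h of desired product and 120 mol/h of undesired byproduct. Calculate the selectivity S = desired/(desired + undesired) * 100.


Selectivity = desired / (desired + undesired) * 100
Total products = 165 + 120 = 285 mol/h
S = 165 / 285 * 100
= 0.5789 * 100
= 57.89 %

57.89 %


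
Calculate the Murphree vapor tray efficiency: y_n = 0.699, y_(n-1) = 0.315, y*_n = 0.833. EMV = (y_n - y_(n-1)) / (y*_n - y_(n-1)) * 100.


Murphree vapor efficiency: EMV = (y_n - y_(n-1)) / (y*_n - y_(n-1)) * 100
EMV = (0.699 - 0.315) / (0.833 - 0.315) * 100 = 0.384 / 0.518 * 100 = 74.13

74.13 %


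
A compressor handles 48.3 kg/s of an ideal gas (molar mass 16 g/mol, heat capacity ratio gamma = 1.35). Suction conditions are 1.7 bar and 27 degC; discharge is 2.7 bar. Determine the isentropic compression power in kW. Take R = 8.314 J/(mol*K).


Isentropic work: W = m*(gamma/(gamma-1))*(R*T1/MW)*((P2/P1)^((gamma-1)/gamma) - 1)
T1 = 27 + 273.15 = 300.15 K
Pressure ratio = 2.7 / 1.7 = 1.58824
Exponent = (1.35 - 1)/1.35 = 0.259259
(P2/P1)^exp - 1 = 1.58824^0.259259 - 1 = 0.127429
W = 48.3 * 1.35 / 0.35 * 8.314 * 300.15 / 16 * 0.127429 = 3703

3703 kW


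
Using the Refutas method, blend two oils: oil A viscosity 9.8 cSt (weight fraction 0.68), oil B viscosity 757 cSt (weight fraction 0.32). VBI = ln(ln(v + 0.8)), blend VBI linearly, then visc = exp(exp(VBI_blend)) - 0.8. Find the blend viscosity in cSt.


Refutas method: VBN_i = 14.534*ln(ln(visc_i + 0.8)) + 10.975, blended linearly by mass fraction; since VBN is linear in VBI_i = ln(ln(visc_i + 0.8)) and the fractions sum to 1, blend VBI directly: visc = exp(exp(VBI_blend)) - 0.8
VBI_1 = ln(ln(9.8 + 0.8)) = 0.859023
VBI_2 = ln(ln(757 + 0.8)) = 1.89167
VBI_blend = 0.68 * 0.859023 + 0.32 * 1.89167 = 1.18947
visc_blend = exp(exp(1.18947)) - 0.8 = 25.92

25.92 cSt


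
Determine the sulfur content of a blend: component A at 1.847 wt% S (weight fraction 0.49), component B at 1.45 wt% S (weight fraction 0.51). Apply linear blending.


Linear sulfur blending: S_blend = x1*S1 + x2*S2
Contribution 1: 0.49 * 1.847 = 0.90503 wt%
Contribution 2: 0.51 * 1.45 = 0.7395 wt%
S_blend = 0.90503 + 0.7395 = 1.64453

1.64453 wt%


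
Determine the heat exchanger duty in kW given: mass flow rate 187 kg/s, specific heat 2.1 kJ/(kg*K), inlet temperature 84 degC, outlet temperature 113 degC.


Q = m_dot * cp * delta_T
delta_T = 113 - 84 = 29 K
Q = 187 * 2.1 * 29
= 392.7 * 29
= 11388.3 kW

11388.3 kW


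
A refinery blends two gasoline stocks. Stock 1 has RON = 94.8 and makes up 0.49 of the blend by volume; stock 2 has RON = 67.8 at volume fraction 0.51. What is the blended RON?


Linear blending: RON_blend = sum(vi * RONi)
Contribution 1: 0.49 * 94.8 = 46.452
Contribution 2: 0.51 * 67.8 = 34.578
RON_blend = 46.452 + 34.578 = 81.03

81.03


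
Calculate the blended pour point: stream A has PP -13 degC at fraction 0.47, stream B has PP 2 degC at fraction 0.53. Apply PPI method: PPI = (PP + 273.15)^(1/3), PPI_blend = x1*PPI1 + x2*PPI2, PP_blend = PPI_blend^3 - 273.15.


PPI_1 = (-13 + 273.15)^(1/3) = 6.383731
PPI_2 = (2 + 273.15)^(1/3) = 6.504139
PPI_blend = 0.47 * 6.383731 + 0.53 * 6.504139 = 6.447547
PP_blend = 6.447547^3 - 273.15 = 268.0301 - 273.15 = -5.12

-5.12 degC


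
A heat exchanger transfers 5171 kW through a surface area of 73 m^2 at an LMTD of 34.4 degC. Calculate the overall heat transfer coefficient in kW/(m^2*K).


From Q = U*A*LMTD, U = Q / (A * LMTD)
U = 5171 / (73 * 34.4) = 5171 / 2511.2 = 2.059

2.059 kW/(m^2*K)


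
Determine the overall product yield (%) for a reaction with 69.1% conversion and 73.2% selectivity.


Overall yield = conversion (%) * selectivity (%) / 100
Conversion = 69.1%, Selectivity = 73.2%
Y = 69.1 * 73.2 / 100
= 50.5812 %

50.5812 %


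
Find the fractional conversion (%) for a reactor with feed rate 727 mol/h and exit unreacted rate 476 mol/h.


X = (F_in - F_out) / F_in * 100
Moles reacted = 727 - 476 = 251
X = 251 / 727 * 100
= 0.3453 * 100
= 34.53 %

34.53 %


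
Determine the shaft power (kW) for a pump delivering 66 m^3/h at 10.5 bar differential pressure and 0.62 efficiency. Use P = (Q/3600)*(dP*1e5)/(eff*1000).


Q = 66 / 3600 = 0.0183333 m^3/s
P = 0.0183333 * (10.5 * 1e5) / 0.62 / 1000 = 31.05

31.05 kW


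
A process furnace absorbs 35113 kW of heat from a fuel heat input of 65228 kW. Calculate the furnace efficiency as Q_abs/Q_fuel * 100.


Furnace efficiency = Q_absorbed / Q_fuel * 100
= 35113 / 65228 * 100 = 53.83

53.83 %


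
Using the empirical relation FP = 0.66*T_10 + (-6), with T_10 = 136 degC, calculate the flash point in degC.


FP = 0.66 * 136 + (-6) = 83.76

83.76 degC


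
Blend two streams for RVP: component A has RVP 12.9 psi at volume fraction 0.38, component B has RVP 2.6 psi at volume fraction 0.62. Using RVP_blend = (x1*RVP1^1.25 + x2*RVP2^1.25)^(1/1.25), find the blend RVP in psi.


Chevron index: RVP_blend = (sum xi*RVPi^1.25)^(1/1.25)
RVP^1.25 terms: 0.38 * 12.9^1.25 + 0.62 * 2.6^1.25 = 11.3371
RVP_blend = 11.3371^(1/1.25) = 6.976

6.976 psi


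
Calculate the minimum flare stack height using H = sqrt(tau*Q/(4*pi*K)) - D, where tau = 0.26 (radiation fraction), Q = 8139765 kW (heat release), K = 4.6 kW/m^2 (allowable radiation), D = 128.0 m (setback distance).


tau*Q/(4*pi*K) = 0.26 * 8139765 / (4 * pi * 4.6) = 36611.5
sqrt(36611.5) = 191.341
H = 191.341 - 128.0 = 63.34

63.34 m


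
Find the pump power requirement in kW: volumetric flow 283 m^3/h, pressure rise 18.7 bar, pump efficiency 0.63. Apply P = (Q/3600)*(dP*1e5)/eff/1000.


Q = 283 / 3600 = 0.0786111 m^3/s
P = 0.0786111 * (18.7 * 1e5) / 0.63 / 1000 = 233.3

233.3 kW


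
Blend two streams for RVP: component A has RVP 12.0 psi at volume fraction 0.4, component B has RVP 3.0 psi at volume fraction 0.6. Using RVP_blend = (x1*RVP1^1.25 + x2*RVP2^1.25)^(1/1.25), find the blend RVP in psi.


Chevron index: RVP_blend = (sum xi*RVPi^1.25)^(1/1.25)
RVP^1.25 terms: 0.4 * 12.0^1.25 + 0.6 * 3.0^1.25 = 11.3027
RVP_blend = 11.3027^(1/1.25) = 6.959

6.959 psi


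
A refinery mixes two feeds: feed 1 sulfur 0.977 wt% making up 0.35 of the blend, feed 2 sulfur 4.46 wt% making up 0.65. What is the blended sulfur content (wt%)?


Linear sulfur blending: S_blend = x1*S1 + x2*S2
Contribution 1: 0.35 * 0.977 = 0.34195 wt%
Contribution 2: 0.65 * 4.46 = 2.899 wt%
S_blend = 0.34195 + 2.899 = 3.24095

3.24095 wt%


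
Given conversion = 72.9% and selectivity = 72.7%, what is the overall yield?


Overall yield = conversion (%) * selectivity (%) / 100
Conversion = 72.9%, Selectivity = 72.7%
Y = 72.9 * 72.7 / 100
= 52.9983 %

52.9983 %


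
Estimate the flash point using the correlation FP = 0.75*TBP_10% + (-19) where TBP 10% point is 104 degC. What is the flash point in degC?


FP = 0.75 * 104 + (-19) = 59

59 degC


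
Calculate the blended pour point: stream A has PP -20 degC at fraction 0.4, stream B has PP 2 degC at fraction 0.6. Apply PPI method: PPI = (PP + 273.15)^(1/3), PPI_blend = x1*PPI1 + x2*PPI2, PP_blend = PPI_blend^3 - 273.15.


PPI_1 = (-20 + 273.15)^(1/3) = 6.325953
PPI_2 = (2 + 273.15)^(1/3) = 6.504139
PPI_blend = 0.4 * 6.325953 + 0.6 * 6.504139 = 6.432865
PP_blend = 6.432865^3 - 273.15 = 266.2032 - 273.15 = -6.95

-6.95 degC


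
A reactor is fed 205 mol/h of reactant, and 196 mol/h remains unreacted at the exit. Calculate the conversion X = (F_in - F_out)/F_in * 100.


X = (F_in - F_out) / F_in * 100
Moles reacted = 205 - 196 = 9
X = 9 / 205 * 100
= 0.04390 * 100
= 4.390 %

4.390 %


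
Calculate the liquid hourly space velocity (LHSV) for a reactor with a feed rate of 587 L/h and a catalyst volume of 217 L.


LHSV = volumetric feed rate / catalyst volume
= 587 L/h / 217 L
= 2.705 h^-1

2.705 h^-1


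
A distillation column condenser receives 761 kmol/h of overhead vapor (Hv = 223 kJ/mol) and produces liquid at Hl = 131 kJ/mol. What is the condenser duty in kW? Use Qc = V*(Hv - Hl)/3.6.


Qc = 761 * (223 - 131) / 3.6 = 761 * 92 / 3.6 = 19450

19450 kW


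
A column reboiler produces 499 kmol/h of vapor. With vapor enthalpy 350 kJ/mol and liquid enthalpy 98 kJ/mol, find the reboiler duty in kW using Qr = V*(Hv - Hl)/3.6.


Qr = 499 * (350 - 98) / 3.6 = 499 * 252 / 3.6 = 34930

34930 kW


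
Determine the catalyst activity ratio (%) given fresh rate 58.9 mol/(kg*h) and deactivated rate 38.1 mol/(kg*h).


Activity (%) = (rate_used / rate_fresh) * 100
rate_used = 38.1, rate_fresh = 58.9
= (38.1 / 58.9) * 100
= 0.6469 * 100 = 64.69

64.69 %


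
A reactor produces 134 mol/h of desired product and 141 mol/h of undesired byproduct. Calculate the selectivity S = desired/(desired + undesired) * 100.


Selectivity = desired / (desired + undesired) * 100
Total products = 134 + 141 = 275 mol/h
S = 134 / 275 * 100
= 0.4873 * 100
= 48.73 %

48.73 %


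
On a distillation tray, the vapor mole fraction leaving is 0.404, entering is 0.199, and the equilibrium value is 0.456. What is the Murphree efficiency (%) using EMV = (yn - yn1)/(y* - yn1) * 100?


Murphree vapor efficiency: EMV = (y_n - y_(n-1)) / (y*_n - y_(n-1)) * 100
EMV = (0.404 - 0.199) / (0.456 - 0.199) * 100 = 0.205 / 0.257 * 100 = 79.77

79.77 %


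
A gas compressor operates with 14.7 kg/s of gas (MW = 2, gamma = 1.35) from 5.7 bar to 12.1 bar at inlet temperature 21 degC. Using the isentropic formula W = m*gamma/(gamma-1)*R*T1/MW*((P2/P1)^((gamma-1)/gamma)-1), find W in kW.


Isentropic work: W = m*(gamma/(gamma-1))*(R*T1/MW)*((P2/P1)^((gamma-1)/gamma) - 1)
T1 = 21 + 273.15 = 294.15 K
Pressure ratio = 12.1 / 5.7 = 2.12281
Exponent = (1.35 - 1)/1.35 = 0.259259
(P2/P1)^exp - 1 = 2.12281^0.259259 - 1 = 0.215499
W = 14.7 * 1.35 / 0.35 * 8.314 * 294.15 / 2 * 0.215499 = 14940

14940 kW


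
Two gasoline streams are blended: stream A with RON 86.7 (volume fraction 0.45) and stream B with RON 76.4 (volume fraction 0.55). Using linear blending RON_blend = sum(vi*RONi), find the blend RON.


Linear blending: RON_blend = sum(vi * RONi)
Contribution 1: 0.45 * 86.7 = 39.015
Contribution 2: 0.55 * 76.4 = 42.02
RON_blend = 39.015 + 42.02 = 81.035

81.035


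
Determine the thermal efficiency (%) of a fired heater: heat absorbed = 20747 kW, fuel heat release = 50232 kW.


Furnace efficiency = Q_absorbed / Q_fuel * 100
= 20747 / 50232 * 100 = 41.30

41.30 %


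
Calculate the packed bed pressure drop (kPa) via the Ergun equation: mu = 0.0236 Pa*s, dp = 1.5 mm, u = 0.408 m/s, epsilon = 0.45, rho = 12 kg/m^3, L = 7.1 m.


dp = 1.5 mm = 0.0015 m
Viscous term = 150*0.0236*0.408*(1-0.45)^2 / (0.0015^2*0.45^3) = 2130930
Inertial term = 1.75*12*0.408^2*(1-0.45) / (0.0015*0.45^3) = 14066.1
dP/L = 2130930 + 14066.1 = 2145000 Pa/m
dP = 2145000 * 7.1 / 1000 = 15230 kPa

15230 kPa


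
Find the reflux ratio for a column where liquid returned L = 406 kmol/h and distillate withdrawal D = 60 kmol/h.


Reflux ratio definition: R = L / D (liquid returned / distillate withdrawn)
L = 406 kmol/h, D = 60 kmol/h
R = 406 / 60 = 6.767

6.767


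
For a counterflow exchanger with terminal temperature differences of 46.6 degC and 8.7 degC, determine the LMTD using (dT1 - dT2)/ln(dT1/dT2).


LMTD = (dT1 - dT2) / ln(dT1/dT2)
= (46.6 - 8.7) / ln(46.6 / 8.7) = 37.9 / 1.67828 = 22.58

22.58 degC


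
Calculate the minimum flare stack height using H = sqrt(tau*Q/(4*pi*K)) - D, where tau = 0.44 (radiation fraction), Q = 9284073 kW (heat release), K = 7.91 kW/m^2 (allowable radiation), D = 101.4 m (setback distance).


tau*Q/(4*pi*K) = 0.44 * 9284073 / (4 * pi * 7.91) = 41096.5
sqrt(41096.5) = 202.723
H = 202.723 - 101.4 = 101.3

101.3 m


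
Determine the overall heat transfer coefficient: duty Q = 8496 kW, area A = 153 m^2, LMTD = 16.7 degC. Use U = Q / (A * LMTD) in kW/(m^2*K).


From Q = U*A*LMTD, U = Q / (A * LMTD)
U = 8496 / (153 * 16.7) = 8496 / 2555.1 = 3.325

3.325 kW/(m^2*K)


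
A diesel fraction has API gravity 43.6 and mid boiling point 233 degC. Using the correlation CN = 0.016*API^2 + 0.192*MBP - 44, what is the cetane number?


CN = 0.016 * 43.6^2 + 0.192 * 233 - 44
CN = 30.41536 + 44.736 - 44 = 31.15136

31.15136


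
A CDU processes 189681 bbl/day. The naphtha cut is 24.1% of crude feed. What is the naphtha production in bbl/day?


Crude throughput = 189681 bbl/day
Fraction yield = 24.1%
yield = throughput * fraction / 100
yield = 189681 * 24.1 / 100 = 45713.121

45713.121 bbl/day


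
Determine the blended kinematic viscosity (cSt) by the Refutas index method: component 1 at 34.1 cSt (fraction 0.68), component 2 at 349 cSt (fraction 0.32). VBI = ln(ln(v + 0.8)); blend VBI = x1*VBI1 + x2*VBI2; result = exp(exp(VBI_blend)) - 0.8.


Refutas method: VBN_i = 14.534*ln(ln(visc_i + 0.8)) + 10.975, blended linearly by mass fraction; since VBN is linear in VBI_i = ln(ln(visc_i + 0.8)) and the fractions sum to 1, blend VBI directly: visc = exp(exp(VBI_blend)) - 0.8
VBI_1 = ln(ln(34.1 + 0.8)) = 1.26765
VBI_2 = ln(ln(349 + 0.8)) = 1.7677
VBI_blend = 0.68 * 1.26765 + 0.32 * 1.7677 = 1.42767
visc_blend = exp(exp(1.42767)) - 0.8 = 63.85

63.85 cSt


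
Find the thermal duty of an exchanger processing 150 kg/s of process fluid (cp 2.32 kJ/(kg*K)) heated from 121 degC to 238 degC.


Q = m_dot * cp * delta_T
delta_T = 238 - 121 = 117 K
Q = 150 * 2.32 * 117
= 348 * 117
= 40716 kW

40716 kW
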